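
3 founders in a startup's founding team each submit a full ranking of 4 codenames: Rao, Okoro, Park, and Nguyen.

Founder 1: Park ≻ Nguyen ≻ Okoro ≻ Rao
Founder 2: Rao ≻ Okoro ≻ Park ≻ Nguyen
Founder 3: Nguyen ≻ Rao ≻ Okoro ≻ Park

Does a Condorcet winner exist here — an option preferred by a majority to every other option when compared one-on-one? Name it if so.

None — there is no Condorcet winner

Head-to-head results (3 voters total):
Rao vs Okoro: Rao wins 2–1.
Rao vs Park: Rao wins 2–1.
Rao vs Nguyen: Nguyen wins 2–1.
Okoro vs Park: Okoro wins 2–1.
Okoro vs Nguyen: Nguyen wins 2–1.
Park vs Nguyen: Park wins 2–1.
No candidate beats all others: Rao beats Park beats Nguyen beats Rao, a majority cycle.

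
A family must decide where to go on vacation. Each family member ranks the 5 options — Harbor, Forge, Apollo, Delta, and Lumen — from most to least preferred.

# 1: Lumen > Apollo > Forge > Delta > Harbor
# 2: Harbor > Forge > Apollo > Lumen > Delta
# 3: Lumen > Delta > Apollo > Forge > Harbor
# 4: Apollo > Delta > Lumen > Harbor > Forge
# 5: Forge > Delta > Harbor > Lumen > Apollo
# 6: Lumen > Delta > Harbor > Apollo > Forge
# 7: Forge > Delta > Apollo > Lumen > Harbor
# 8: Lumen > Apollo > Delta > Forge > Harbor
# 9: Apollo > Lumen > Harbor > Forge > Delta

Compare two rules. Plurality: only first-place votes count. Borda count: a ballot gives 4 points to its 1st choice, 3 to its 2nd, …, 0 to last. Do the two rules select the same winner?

Plurality first-place counts: Harbor 1, Forge 2, Apollo 2, Delta 0, Lumen 4 → Lumen.
Borda totals: Harbor 11, Forge 16, Apollo 21, Delta 18, Lumen 24 → Lumen.
The two rules agree on Lumen.

Yes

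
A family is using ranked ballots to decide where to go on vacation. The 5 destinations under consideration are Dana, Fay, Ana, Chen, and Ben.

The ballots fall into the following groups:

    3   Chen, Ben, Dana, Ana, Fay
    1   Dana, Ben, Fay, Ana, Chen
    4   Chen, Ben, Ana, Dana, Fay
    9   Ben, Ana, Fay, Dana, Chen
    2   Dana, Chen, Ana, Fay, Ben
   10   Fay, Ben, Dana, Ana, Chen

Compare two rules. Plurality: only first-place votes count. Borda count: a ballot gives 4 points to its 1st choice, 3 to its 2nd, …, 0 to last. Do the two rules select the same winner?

Plurality first-place counts: Dana 3, Fay 10, Ana 0, Chen 7, Ben 9 → Fay.
Borda totals: Dana 51, Fay 62, Ana 53, Chen 34, Ben 90 → Ben.
The two rules disagree: plurality picks Fay, Borda picks Ben.

No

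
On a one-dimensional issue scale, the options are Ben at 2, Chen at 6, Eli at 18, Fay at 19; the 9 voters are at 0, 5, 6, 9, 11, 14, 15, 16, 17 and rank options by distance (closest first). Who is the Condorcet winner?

With single-peaked preferences on a line, the Condorcet winner is the candidate closest to the median voter.
The median voter (position 11) is closest to Chen at 6.
Check: Chen vs Fay — voters closer to Chen: 5 of 9.

Chen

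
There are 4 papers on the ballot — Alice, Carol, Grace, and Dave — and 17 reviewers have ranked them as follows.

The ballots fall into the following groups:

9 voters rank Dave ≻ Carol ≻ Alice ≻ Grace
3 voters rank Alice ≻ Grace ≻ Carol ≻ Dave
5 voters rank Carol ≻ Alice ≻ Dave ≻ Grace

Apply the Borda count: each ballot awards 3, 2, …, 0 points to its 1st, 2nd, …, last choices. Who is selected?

Carol

Borda scores:
  Alice: 9·1 + 3·3 + 5·2 = 28
  Carol: 9·2 + 3·1 + 5·3 = 36
  Grace: 9·0 + 3·2 + 5·0 = 6
  Dave: 9·3 + 3·0 + 5·1 = 32
Carol has the highest total.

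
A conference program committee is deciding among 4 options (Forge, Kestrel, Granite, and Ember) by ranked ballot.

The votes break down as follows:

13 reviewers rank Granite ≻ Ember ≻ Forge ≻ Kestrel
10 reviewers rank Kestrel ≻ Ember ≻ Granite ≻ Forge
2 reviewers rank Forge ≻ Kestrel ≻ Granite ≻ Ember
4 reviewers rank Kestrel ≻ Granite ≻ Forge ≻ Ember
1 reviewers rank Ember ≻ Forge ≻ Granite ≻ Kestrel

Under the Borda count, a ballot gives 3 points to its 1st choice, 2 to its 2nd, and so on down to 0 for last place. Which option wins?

Granite

Borda scores:
  Forge: 13·1 + 10·0 + 2·3 + 4·1 + 2 = 25
  Kestrel: 13·0 + 10·3 + 2·2 + 4·3 + 0 = 46
  Granite: 13·3 + 10·1 + 2·1 + 4·2 + 1 = 60
  Ember: 13·2 + 10·2 + 2·0 + 4·0 + 3 = 49
Granite has the highest total.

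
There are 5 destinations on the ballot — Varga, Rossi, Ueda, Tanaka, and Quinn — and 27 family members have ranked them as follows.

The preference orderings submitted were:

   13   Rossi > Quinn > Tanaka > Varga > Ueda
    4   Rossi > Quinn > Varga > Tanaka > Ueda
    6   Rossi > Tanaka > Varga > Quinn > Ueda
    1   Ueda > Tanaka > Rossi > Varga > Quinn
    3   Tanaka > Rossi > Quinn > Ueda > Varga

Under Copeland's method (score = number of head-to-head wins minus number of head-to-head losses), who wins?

Pairwise results:
  Varga vs Rossi: Rossi wins 27–0.
  Varga vs Ueda: Varga wins 23–4.
  Varga vs Tanaka: Tanaka wins 23–4.
  Varga vs Quinn: Quinn wins 20–7.
  Rossi vs Ueda: Rossi wins 26–1.
  Rossi vs Tanaka: Rossi wins 23–4.
  Rossi vs Quinn: Rossi wins 27–0.
  Ueda vs Tanaka: Tanaka wins 26–1.
  Ueda vs Quinn: Quinn wins 26–1.
  Tanaka vs Quinn: Quinn wins 17–10.
Copeland scores (wins − losses):
  Varga: 1 − 3 = -2
  Rossi: 4 − 0 = 4
  Ueda: 0 − 4 = -4
  Tanaka: 2 − 2 = 0
  Quinn: 3 − 1 = 2
Rossi has the best Copeland score.

Rossi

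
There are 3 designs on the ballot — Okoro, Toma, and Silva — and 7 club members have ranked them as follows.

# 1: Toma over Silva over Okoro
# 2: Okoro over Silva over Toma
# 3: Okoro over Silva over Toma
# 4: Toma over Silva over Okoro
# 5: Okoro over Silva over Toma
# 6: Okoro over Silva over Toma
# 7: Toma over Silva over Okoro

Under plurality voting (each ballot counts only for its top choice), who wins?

Okoro

First-place vote totals:
  Okoro: 4
  Toma: 3
  Silva: 0
Okoro has the most first-place votes.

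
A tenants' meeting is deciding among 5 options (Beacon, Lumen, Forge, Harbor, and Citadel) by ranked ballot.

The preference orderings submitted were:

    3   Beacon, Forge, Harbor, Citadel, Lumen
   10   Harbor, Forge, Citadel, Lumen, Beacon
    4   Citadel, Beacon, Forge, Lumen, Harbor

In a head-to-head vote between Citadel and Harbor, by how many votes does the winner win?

Ballots ranking Citadel above Harbor: 4.
Ballots ranking Harbor above Citadel: 3+10 = 13.
Harbor wins 13–4, a margin of 9.

9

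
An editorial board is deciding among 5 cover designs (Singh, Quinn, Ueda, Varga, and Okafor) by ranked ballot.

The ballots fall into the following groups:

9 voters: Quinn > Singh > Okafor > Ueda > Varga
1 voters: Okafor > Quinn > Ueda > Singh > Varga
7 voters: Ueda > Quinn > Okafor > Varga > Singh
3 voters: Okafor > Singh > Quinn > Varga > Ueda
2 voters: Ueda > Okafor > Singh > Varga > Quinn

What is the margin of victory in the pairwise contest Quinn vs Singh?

Ballots ranking Quinn above Singh: 9+1+7 = 17.
Ballots ranking Singh above Quinn: 3+2 = 5.
Quinn wins 17–5, a margin of 12.

12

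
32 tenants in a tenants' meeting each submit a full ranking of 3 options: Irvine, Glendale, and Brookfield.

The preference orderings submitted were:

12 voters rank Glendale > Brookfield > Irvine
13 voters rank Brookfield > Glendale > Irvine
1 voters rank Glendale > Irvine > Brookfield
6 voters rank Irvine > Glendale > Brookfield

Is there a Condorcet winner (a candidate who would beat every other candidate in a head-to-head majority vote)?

Head-to-head results (32 voters total):
Irvine vs Glendale: Glendale wins 26–6.
Irvine vs Brookfield: Brookfield wins 25–7.
Glendale vs Brookfield: Glendale wins 19–13.
Glendale beats each rival — Irvine (26–6), Brookfield (19–13) — so Glendale is the Condorcet winner.

Yes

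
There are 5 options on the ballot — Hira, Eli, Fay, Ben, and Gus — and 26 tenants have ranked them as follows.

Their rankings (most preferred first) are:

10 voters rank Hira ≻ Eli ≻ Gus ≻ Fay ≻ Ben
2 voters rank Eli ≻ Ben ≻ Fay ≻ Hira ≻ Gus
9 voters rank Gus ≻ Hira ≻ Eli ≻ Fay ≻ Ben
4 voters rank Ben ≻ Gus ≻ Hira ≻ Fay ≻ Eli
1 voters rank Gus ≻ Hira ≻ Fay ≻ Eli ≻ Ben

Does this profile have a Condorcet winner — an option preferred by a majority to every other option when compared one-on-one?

Yes

Head-to-head results (26 voters total):
Hira vs Eli: Hira wins 24–2.
Hira vs Fay: Hira wins 24–2.
Hira vs Ben: Hira wins 20–6.
Hira vs Gus: Gus wins 14–12.
Eli vs Fay: Eli wins 21–5.
Eli vs Ben: Eli wins 22–4.
Eli vs Gus: Gus wins 14–12.
Fay vs Ben: Fay wins 20–6.
Fay vs Gus: Gus wins 24–2.
Ben vs Gus: Gus wins 20–6.
Gus beats each rival — Hira (14–12), Eli (14–12), Fay (24–2), Ben (20–6) — so Gus is the Condorcet winner.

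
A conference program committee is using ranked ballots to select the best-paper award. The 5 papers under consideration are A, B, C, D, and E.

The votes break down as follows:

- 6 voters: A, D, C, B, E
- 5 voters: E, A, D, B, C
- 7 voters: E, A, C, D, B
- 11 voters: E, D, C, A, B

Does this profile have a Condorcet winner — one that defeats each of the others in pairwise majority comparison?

Head-to-head results (29 voters total):
A vs B: A wins 29–0.
A vs C: A wins 18–11.
A vs D: A wins 18–11.
A vs E: E wins 23–6.
B vs C: C wins 24–5.
B vs D: D wins 29–0.
B vs E: E wins 23–6.
C vs D: D wins 22–7.
C vs E: E wins 23–6.
D vs E: E wins 23–6.
E beats each rival — A (23–6), B (23–6), C (23–6), D (23–6) — so E is the Condorcet winner.

Yes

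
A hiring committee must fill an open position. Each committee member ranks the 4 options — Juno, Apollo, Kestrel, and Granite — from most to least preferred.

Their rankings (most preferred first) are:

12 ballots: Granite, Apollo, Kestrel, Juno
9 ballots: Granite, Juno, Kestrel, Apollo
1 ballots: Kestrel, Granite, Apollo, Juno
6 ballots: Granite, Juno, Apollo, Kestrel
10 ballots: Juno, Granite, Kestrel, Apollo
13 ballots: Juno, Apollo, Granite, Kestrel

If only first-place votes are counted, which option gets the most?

Granite

First-place vote totals:
  Juno: 23
  Apollo: 0
  Kestrel: 1
  Granite: 27
Granite has the most first-place votes.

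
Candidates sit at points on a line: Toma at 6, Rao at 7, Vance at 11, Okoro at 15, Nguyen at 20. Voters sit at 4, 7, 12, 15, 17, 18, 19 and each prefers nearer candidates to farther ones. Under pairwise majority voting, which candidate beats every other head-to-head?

With single-peaked preferences on a line, the Condorcet winner is the candidate closest to the median voter.
The median voter (position 15) is closest to Okoro at 15.
Check: Okoro vs Nguyen — voters closer to Okoro: 5 of 7.

Okoro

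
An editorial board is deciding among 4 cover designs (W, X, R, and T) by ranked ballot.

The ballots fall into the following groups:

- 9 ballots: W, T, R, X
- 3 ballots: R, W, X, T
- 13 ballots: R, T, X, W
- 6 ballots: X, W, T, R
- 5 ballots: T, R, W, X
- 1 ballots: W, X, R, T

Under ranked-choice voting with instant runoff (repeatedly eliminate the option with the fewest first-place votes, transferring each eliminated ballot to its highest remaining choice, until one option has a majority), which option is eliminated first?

T

Round 1: R 16, W 10, X 6, T 5. T has the fewest and is eliminated.
Round 2: R 21, W 10, X 6. R has a majority.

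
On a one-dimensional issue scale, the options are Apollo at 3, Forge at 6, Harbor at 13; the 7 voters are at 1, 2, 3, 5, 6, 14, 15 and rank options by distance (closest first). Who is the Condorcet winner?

With single-peaked preferences on a line, the Condorcet winner is the candidate closest to the median voter.
The median voter (position 5) is closest to Forge at 6.
Check: Forge vs Harbor — voters closer to Forge: 5 of 7.

Forge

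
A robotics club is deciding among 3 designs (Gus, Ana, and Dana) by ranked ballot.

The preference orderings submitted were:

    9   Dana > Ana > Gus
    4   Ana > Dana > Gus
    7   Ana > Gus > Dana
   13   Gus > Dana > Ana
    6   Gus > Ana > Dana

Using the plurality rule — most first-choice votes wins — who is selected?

First-place vote totals:
  Gus: 19
  Ana: 11
  Dana: 9
Gus has the most first-place votes.

Gus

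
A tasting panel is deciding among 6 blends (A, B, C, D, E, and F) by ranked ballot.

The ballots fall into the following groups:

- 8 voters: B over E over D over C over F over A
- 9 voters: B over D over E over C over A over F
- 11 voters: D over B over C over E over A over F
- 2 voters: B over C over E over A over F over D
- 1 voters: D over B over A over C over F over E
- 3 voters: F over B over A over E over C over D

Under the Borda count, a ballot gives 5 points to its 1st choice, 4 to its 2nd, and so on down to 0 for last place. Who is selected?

Borda scores:
  A: 8·0 + 9·1 + 11·1 + 2·2 + 3 + 3·3 = 36
  B: 8·5 + 9·5 + 11·4 + 2·5 + 4 + 3·4 = 155
  C: 8·2 + 9·2 + 11·3 + 2·4 + 2 + 3·1 = 80
  D: 8·3 + 9·4 + 11·5 + 2·0 + 5 + 3·0 = 120
  E: 8·4 + 9·3 + 11·2 + 2·3 + 0 + 3·2 = 93
  F: 8·1 + 9·0 + 11·0 + 2·1 + 1 + 3·5 = 26
B has the highest total.

B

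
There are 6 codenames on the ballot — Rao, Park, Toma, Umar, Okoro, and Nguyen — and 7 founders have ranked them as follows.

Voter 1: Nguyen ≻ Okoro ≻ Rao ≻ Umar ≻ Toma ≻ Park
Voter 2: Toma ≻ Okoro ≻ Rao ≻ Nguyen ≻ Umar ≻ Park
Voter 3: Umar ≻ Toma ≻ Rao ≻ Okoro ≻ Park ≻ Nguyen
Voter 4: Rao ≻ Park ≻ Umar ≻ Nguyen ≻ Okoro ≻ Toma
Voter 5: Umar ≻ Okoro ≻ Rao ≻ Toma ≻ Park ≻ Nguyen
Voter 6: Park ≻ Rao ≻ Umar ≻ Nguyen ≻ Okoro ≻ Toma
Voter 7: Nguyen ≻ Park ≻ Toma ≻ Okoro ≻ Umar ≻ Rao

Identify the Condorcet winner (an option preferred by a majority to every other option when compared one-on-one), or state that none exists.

Head-to-head results (7 voters total):
Rao vs Park: Rao wins 5–2.
Rao vs Toma: Rao wins 4–3.
Rao vs Umar: Rao wins 4–3.
Rao vs Okoro: Okoro wins 4–3.
Rao vs Nguyen: Rao wins 5–2.
Park vs Toma: Toma wins 4–3.
Park vs Umar: Umar wins 4–3.
Park vs Okoro: Okoro wins 4–3.
Park vs Nguyen: Park wins 4–3.
Toma vs Umar: Umar wins 5–2.
Toma vs Okoro: Okoro wins 4–3.
Toma vs Nguyen: Nguyen wins 4–3.
Umar vs Okoro: Umar wins 4–3.
Umar vs Nguyen: Umar wins 4–3.
Okoro vs Nguyen: Nguyen wins 4–3.
No candidate beats all others: Rao beats Umar beats Okoro beats Rao, a majority cycle.

None — there is no Condorcet winner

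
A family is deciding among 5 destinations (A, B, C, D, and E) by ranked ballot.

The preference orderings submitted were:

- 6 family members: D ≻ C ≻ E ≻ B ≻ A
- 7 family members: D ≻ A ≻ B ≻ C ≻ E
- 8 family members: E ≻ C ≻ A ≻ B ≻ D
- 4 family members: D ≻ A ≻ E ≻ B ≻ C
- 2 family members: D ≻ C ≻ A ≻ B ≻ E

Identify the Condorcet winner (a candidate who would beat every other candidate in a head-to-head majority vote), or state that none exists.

D

Head-to-head results (27 voters total):
A vs B: A wins 21–6.
A vs C: C wins 16–11.
A vs D: D wins 19–8.
A vs E: E wins 14–13.
B vs C: C wins 16–11.
B vs D: D wins 19–8.
B vs E: E wins 18–9.
C vs D: D wins 19–8.
C vs E: C wins 15–12.
D vs E: D wins 19–8.
D beats each rival — A (19–8), B (19–8), C (19–8), E (19–8) — so D is the Condorcet winner.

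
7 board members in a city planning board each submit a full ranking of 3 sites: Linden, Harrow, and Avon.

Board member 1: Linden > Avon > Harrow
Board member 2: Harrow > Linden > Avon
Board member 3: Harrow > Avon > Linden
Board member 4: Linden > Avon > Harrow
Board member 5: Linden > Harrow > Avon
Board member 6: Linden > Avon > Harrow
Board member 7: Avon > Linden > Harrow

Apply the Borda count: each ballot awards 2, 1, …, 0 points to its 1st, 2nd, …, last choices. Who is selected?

Linden

Borda scores:
  Linden: 2 + 1 + 0 + 2 + 2 + 2 + 1 = 10
  Harrow: 0 + 2 + 2 + 0 + 1 + 0 + 0 = 5
  Avon: 1 + 0 + 1 + 1 + 0 + 1 + 2 = 6
Linden has the highest total.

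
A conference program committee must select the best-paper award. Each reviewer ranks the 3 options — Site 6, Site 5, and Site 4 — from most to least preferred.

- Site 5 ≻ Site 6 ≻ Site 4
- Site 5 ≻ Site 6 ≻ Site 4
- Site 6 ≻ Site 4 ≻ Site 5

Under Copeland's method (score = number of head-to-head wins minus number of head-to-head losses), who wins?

Pairwise results:
  Site 6 vs Site 5: Site 5 wins 2–1.
  Site 6 vs Site 4: Site 6 wins 3–0.
  Site 5 vs Site 4: Site 5 wins 2–1.
Copeland scores (wins − losses):
  Site 6: 1 − 1 = 0
  Site 5: 2 − 0 = 2
  Site 4: 0 − 2 = -2
Site 5 has the best Copeland score.

Site 5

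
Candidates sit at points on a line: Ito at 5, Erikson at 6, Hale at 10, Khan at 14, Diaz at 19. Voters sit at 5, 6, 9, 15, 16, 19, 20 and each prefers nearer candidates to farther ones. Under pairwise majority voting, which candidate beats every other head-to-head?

Khan

With single-peaked preferences on a line, the Condorcet winner is the candidate closest to the median voter.
The median voter (position 15) is closest to Khan at 14.
Check: Khan vs Diaz — voters closer to Khan: 5 of 7.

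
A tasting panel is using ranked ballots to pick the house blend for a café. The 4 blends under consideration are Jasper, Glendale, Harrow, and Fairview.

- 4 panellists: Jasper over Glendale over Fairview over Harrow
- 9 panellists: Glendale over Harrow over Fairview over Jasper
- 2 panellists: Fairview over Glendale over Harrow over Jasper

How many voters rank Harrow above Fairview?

Ballots ranking Harrow above Fairview: 9.
Ballots ranking Fairview above Harrow: 4+2 = 6.
So 9 of 15 voters prefer Harrow to Fairview.

9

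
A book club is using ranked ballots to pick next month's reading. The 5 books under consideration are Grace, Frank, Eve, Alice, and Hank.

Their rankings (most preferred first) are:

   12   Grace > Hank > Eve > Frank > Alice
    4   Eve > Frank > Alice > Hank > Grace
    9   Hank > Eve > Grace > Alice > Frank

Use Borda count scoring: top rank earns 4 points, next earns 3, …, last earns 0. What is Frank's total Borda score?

Borda scores:
  Grace: 12·4 + 4·0 + 9·2 = 66
  Frank: 12·1 + 4·3 + 9·0 = 24
  Eve: 12·2 + 4·4 + 9·3 = 67
  Alice: 12·0 + 4·2 + 9·1 = 17
  Hank: 12·3 + 4·1 + 9·4 = 76

24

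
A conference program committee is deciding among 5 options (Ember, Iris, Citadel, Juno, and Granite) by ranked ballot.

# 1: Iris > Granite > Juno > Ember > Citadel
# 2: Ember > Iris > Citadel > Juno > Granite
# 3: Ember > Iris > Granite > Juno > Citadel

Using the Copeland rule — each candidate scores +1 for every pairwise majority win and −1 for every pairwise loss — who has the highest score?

Pairwise results:
  Ember vs Iris: Ember wins 2–1.
  Ember vs Citadel: Ember wins 3–0.
  Ember vs Juno: Ember wins 2–1.
  Ember vs Granite: Ember wins 2–1.
  Iris vs Citadel: Iris wins 3–0.
  Iris vs Juno: Iris wins 3–0.
  Iris vs Granite: Iris wins 3–0.
  Citadel vs Juno: Juno wins 2–1.
  Citadel vs Granite: Granite wins 2–1.
  Juno vs Granite: Granite wins 2–1.
Copeland scores (wins − losses):
  Ember: 4 − 0 = 4
  Iris: 3 − 1 = 2
  Citadel: 0 − 4 = -4
  Juno: 1 − 3 = -2
  Granite: 2 − 2 = 0
Ember has the best Copeland score.

Ember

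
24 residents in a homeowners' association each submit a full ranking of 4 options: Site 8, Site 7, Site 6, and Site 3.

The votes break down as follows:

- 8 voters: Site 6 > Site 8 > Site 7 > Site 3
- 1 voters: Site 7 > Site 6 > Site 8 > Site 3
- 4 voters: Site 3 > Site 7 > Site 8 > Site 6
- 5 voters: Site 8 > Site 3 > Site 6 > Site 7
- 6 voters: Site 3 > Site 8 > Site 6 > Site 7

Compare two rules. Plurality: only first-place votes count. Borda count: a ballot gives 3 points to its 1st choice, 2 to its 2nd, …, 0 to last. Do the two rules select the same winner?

Plurality first-place counts: Site 8 5, Site 7 1, Site 6 8, Site 3 10 → Site 3.
Borda totals: Site 8 48, Site 7 19, Site 6 37, Site 3 40 → Site 8.
The two rules disagree: plurality picks Site 3, Borda picks Site 8.

No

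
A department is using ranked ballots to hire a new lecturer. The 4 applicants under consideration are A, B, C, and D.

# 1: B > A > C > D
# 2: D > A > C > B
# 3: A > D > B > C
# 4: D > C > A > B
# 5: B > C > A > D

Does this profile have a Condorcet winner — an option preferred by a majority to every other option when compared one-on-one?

Yes

Head-to-head results (5 voters total):
A vs B: A wins 3–2.
A vs C: A wins 3–2.
A vs D: A wins 3–2.
B vs C: B wins 3–2.
B vs D: D wins 3–2.
C vs D: D wins 3–2.
A beats each rival — B (3–2), C (3–2), D (3–2) — so A is the Condorcet winner.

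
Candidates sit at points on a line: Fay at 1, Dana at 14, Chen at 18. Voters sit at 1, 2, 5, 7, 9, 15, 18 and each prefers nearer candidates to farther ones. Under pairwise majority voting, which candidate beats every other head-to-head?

With single-peaked preferences on a line, the Condorcet winner is the candidate closest to the median voter.
The median voter (position 7) is closest to Fay at 1.
Check: Fay vs Chen — voters closer to Fay: 5 of 7.

Fay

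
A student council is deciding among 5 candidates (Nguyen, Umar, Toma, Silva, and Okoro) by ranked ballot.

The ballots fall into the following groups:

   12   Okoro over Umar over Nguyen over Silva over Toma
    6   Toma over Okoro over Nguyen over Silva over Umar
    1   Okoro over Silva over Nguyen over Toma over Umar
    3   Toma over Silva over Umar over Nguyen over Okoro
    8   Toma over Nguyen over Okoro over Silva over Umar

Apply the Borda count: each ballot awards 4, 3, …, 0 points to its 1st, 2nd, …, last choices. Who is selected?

Okoro

Borda scores:
  Nguyen: 12·2 + 6·2 + 2 + 3·1 + 8·3 = 65
  Umar: 12·3 + 6·0 + 0 + 3·2 + 8·0 = 42
  Toma: 12·0 + 6·4 + 1 + 3·4 + 8·4 = 69
  Silva: 12·1 + 6·1 + 3 + 3·3 + 8·1 = 38
  Okoro: 12·4 + 6·3 + 4 + 3·0 + 8·2 = 86
Okoro has the highest total.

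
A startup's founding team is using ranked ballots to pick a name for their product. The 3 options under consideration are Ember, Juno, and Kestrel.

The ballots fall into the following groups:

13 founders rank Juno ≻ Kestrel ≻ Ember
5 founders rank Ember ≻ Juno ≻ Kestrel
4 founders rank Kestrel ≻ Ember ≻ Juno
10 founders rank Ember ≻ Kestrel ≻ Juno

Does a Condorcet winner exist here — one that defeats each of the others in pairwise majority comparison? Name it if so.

Head-to-head results (32 voters total):
Ember vs Juno: Ember wins 19–13.
Ember vs Kestrel: Kestrel wins 17–15.
Juno vs Kestrel: Juno wins 18–14.
No candidate beats all others: Ember beats Juno beats Kestrel beats Ember, a majority cycle.

None — there is no Condorcet winner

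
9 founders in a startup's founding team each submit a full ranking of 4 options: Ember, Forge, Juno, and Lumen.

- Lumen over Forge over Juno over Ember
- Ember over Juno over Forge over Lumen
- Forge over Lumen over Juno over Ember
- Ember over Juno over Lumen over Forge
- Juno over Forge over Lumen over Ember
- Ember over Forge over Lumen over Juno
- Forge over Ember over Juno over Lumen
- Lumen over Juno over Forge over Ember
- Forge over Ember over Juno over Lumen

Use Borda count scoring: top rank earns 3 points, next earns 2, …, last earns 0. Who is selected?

Borda scores:
  Ember: 0 + 3 + 0 + 3 + 0 + 3 + 2 + 0 + 2 = 13
  Forge: 2 + 1 + 3 + 0 + 2 + 2 + 3 + 1 + 3 = 17
  Juno: 1 + 2 + 1 + 2 + 3 + 0 + 1 + 2 + 1 = 13
  Lumen: 3 + 0 + 2 + 1 + 1 + 1 + 0 + 3 + 0 = 11
Forge has the highest total.

Forge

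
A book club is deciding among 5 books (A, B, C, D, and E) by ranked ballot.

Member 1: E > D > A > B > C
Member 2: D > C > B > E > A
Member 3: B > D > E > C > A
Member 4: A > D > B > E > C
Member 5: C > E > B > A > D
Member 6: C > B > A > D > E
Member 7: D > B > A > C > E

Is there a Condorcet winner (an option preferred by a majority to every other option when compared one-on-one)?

Yes

Head-to-head results (7 voters total):
A vs B: B wins 5–2.
A vs C: C wins 4–3.
A vs D: D wins 4–3.
A vs E: E wins 4–3.
B vs C: B wins 4–3.
B vs D: D wins 4–3.
B vs E: B wins 5–2.
C vs D: D wins 5–2.
C vs E: C wins 4–3.
D vs E: D wins 5–2.
D beats each rival — A (4–3), B (4–3), C (5–2), E (5–2) — so D is the Condorcet winner.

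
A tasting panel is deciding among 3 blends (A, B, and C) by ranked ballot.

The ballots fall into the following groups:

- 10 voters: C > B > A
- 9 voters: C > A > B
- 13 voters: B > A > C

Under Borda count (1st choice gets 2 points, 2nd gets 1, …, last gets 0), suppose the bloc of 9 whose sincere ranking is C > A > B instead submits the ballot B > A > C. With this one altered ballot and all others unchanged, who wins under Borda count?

Borda totals with the altered ballot: A 22, B 54, C 20.
The switch changes the winner from C to B.

B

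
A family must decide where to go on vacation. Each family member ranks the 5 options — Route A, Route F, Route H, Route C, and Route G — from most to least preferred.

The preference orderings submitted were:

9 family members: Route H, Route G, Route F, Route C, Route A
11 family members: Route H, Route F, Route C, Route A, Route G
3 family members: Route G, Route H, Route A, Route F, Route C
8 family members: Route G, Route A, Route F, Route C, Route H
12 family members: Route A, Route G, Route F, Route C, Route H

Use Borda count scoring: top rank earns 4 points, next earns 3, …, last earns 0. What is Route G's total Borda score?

107

Borda scores:
  Route A: 9·0 + 11·1 + 3·2 + 8·3 + 12·4 = 89
  Route F: 9·2 + 11·3 + 3·1 + 8·2 + 12·2 = 94
  Route H: 9·4 + 11·4 + 3·3 + 8·0 + 12·0 = 89
  Route C: 9·1 + 11·2 + 3·0 + 8·1 + 12·1 = 51
  Route G: 9·3 + 11·0 + 3·4 + 8·4 + 12·3 = 107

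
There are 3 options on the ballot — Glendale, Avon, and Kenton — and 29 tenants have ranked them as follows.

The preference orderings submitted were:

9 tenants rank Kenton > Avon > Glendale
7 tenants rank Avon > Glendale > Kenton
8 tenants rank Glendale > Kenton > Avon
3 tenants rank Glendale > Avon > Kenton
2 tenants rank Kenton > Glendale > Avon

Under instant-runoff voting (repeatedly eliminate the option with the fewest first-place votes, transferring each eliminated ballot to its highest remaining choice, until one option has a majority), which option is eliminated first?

Avon

Round 1: Glendale 11, Kenton 11, Avon 7. Avon has the fewest and is eliminated.
Round 2: Glendale 18, Kenton 11. Glendale has a majority.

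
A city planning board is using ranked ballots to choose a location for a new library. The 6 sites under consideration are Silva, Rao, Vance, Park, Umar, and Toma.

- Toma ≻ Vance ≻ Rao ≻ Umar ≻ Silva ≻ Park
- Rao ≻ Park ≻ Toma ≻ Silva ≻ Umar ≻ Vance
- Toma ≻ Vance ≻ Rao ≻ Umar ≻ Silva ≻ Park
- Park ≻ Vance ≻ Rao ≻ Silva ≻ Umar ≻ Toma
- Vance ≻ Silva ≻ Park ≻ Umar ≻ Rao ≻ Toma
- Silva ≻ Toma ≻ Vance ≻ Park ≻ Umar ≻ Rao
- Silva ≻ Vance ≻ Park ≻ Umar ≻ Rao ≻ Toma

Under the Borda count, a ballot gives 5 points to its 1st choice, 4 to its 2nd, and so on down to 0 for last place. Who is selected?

Borda scores:
  Silva: 1 + 2 + 1 + 2 + 4 + 5 + 5 = 20
  Rao: 3 + 5 + 3 + 3 + 1 + 0 + 1 = 16
  Vance: 4 + 0 + 4 + 4 + 5 + 3 + 4 = 24
  Park: 0 + 4 + 0 + 5 + 3 + 2 + 3 = 17
  Umar: 2 + 1 + 2 + 1 + 2 + 1 + 2 = 11
  Toma: 5 + 3 + 5 + 0 + 0 + 4 + 0 = 17
Vance has the highest total.

Vance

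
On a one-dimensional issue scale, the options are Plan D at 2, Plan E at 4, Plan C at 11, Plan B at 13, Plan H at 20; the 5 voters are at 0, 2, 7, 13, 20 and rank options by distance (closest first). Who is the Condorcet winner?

With single-peaked preferences on a line, the Condorcet winner is the candidate closest to the median voter.
The median voter (position 7) is closest to Plan E at 4.
Check: Plan E vs Plan H — voters closer to Plan E: 3 of 5.

Plan E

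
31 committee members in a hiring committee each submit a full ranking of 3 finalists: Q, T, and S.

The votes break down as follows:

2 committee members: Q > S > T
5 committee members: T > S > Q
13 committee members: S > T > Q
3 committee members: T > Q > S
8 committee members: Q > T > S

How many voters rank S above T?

15

Ballots ranking S above T: 2+13 = 15.
Ballots ranking T above S: 5+3+8 = 16.
So 15 of 31 voters prefer S to T.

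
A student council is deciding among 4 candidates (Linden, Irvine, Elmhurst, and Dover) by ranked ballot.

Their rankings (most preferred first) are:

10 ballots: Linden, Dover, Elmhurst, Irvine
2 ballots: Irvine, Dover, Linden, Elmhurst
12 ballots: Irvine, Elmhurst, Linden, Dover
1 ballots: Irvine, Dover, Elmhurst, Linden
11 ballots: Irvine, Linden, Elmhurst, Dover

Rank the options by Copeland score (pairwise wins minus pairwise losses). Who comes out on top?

Pairwise results:
  Linden vs Irvine: Irvine wins 26–10.
  Linden vs Elmhurst: Linden wins 23–13.
  Linden vs Dover: Linden wins 33–3.
  Irvine vs Elmhurst: Irvine wins 26–10.
  Irvine vs Dover: Irvine wins 26–10.
  Elmhurst vs Dover: Elmhurst wins 23–13.
Copeland scores (wins − losses):
  Linden: 2 − 1 = 1
  Irvine: 3 − 0 = 3
  Elmhurst: 1 − 2 = -1
  Dover: 0 − 3 = -3
Irvine has the best Copeland score.

Irvine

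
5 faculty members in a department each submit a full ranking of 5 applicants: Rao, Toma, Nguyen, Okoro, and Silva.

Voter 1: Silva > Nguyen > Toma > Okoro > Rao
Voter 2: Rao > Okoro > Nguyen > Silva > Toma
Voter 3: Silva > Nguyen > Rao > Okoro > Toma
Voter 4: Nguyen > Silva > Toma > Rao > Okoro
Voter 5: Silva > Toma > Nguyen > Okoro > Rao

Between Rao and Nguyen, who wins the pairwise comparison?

Nguyen

Ballots ranking Rao above Nguyen: 1.
Ballots ranking Nguyen above Rao: 4.
Nguyen wins the head-to-head, 4–1.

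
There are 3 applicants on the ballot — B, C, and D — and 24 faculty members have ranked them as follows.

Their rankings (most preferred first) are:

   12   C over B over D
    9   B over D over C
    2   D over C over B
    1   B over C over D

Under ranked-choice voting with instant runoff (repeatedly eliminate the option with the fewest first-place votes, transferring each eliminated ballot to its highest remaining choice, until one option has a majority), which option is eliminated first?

Round 1: C 12, B 10, D 2. D has the fewest and is eliminated.
Round 2: C 14, B 10. C has a majority.

D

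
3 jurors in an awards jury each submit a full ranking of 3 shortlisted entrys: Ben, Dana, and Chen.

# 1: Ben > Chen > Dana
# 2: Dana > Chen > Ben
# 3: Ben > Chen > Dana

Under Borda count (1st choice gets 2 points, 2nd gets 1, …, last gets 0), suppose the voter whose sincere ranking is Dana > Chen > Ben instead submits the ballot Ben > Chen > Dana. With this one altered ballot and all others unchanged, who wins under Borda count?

Ben

Borda totals with the altered ballot: Ben 6, Dana 0, Chen 3.
The winner is unchanged: still Ben.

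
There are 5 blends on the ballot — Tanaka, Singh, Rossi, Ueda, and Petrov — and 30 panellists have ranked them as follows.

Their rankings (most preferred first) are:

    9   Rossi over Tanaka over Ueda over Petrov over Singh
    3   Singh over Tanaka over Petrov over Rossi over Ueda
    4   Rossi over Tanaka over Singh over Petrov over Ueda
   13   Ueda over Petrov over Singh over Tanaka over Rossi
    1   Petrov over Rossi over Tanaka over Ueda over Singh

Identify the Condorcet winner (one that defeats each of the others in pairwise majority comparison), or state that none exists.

There is no Condorcet winner

Head-to-head results (30 voters total):
Tanaka vs Singh: Singh wins 16–14.
Tanaka vs Rossi: Tanaka wins 16–14.
Tanaka vs Ueda: Tanaka wins 17–13.
Tanaka vs Petrov: Tanaka wins 16–14.
Singh vs Rossi: Singh wins 16–14.
Singh vs Ueda: Ueda wins 23–7.
Singh vs Petrov: Petrov wins 23–7.
Rossi vs Ueda: Rossi wins 17–13.
Rossi vs Petrov: Petrov wins 17–13.
Ueda vs Petrov: Ueda wins 22–8.
No candidate beats all others: Tanaka beats Ueda beats Singh beats Tanaka, a majority cycle.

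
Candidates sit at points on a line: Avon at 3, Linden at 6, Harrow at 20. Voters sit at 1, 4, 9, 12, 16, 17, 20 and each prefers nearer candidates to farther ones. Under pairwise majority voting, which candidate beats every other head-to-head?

With single-peaked preferences on a line, the Condorcet winner is the candidate closest to the median voter.
The median voter (position 12) is closest to Linden at 6.
Check: Linden vs Avon — voters closer to Linden: 5 of 7.

Linden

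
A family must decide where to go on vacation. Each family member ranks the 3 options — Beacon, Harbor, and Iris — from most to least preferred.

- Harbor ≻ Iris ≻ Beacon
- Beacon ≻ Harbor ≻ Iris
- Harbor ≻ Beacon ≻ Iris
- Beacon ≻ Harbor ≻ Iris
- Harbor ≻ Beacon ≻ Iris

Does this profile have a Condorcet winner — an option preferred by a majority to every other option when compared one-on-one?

Yes

Head-to-head results (5 voters total):
Beacon vs Harbor: Harbor wins 3–2.
Beacon vs Iris: Beacon wins 4–1.
Harbor vs Iris: Harbor wins 5–0.
Harbor beats each rival — Beacon (3–2), Iris (5–0) — so Harbor is the Condorcet winner.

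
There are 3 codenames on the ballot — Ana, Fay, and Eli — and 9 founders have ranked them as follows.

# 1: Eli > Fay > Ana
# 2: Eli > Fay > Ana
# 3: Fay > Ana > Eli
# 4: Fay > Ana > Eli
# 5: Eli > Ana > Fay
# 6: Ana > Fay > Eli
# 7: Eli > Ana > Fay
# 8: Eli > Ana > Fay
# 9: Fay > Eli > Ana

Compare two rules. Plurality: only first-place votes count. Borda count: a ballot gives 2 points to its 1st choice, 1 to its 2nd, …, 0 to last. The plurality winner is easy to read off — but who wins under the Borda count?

Plurality first-place counts: Ana 1, Fay 3, Eli 5 → Eli.
Borda totals: Ana 7, Fay 9, Eli 11 → Eli.

Eli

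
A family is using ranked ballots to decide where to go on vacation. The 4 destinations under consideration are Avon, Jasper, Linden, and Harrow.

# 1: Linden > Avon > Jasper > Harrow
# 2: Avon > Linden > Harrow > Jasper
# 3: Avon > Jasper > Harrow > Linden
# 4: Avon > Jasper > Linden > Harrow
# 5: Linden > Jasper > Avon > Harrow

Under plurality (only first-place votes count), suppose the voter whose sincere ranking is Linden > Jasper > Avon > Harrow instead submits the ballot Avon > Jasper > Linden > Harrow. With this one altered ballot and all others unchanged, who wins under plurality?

First-place totals with the altered ballot: Avon 4, Jasper 0, Linden 1, Harrow 0.
The winner is unchanged: still Avon.

Avon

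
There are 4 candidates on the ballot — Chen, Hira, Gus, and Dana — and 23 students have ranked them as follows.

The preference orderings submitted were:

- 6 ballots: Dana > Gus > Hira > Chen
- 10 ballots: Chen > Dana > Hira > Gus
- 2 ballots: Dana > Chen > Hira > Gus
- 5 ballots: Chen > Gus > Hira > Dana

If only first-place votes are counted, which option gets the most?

Chen

First-place vote totals:
  Chen: 15
  Hira: 0
  Gus: 0
  Dana: 8
Chen has the most first-place votes.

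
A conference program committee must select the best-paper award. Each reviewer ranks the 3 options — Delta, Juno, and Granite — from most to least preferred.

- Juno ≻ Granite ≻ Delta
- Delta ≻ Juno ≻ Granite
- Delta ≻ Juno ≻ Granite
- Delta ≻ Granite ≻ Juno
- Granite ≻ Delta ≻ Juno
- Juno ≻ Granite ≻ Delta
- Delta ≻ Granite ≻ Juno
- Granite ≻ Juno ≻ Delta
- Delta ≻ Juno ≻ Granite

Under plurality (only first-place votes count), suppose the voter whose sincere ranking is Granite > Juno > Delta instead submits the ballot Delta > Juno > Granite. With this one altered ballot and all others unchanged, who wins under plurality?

Delta

First-place totals with the altered ballot: Delta 6, Juno 2, Granite 1.
The winner is unchanged: still Delta.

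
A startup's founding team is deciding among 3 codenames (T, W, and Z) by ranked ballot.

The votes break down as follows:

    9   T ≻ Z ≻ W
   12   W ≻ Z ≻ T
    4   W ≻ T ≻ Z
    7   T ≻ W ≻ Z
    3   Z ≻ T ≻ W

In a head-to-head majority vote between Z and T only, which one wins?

Ballots ranking Z above T: 12+3 = 15.
Ballots ranking T above Z: 9+4+7 = 20.
T wins the head-to-head, 20–15.

T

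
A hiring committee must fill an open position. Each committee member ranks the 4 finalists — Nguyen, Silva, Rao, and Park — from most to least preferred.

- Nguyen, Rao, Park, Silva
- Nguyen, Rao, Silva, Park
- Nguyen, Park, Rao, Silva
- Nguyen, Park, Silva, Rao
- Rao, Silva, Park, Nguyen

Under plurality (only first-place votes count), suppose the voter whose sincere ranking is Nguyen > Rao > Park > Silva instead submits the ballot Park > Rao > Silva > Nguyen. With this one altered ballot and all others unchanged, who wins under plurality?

Nguyen

First-place totals with the altered ballot: Nguyen 3, Silva 0, Rao 1, Park 1.
The winner is unchanged: still Nguyen.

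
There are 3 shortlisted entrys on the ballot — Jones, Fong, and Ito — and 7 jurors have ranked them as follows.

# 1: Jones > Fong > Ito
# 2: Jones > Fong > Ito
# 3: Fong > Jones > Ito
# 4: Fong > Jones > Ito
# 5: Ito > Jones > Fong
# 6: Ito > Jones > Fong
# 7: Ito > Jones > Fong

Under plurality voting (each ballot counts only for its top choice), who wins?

Ito

First-place vote totals:
  Jones: 2
  Fong: 2
  Ito: 3
Ito has the most first-place votes.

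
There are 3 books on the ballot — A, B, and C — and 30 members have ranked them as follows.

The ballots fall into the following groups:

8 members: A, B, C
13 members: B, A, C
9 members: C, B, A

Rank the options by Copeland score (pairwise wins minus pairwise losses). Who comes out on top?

B

Pairwise results:
  A vs B: B wins 22–8.
  A vs C: A wins 21–9.
  B vs C: B wins 21–9.
Copeland scores (wins − losses):
  A: 1 − 1 = 0
  B: 2 − 0 = 2
  C: 0 − 2 = -2
B has the best Copeland score.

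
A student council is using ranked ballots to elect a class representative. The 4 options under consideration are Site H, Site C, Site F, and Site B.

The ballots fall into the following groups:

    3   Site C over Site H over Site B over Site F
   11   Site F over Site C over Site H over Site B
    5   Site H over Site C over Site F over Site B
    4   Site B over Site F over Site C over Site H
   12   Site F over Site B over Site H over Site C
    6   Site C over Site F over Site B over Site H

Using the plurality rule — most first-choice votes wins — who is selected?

First-place vote totals:
  Site H: 5
  Site C: 9
  Site F: 23
  Site B: 4
Site F has the most first-place votes.

Site F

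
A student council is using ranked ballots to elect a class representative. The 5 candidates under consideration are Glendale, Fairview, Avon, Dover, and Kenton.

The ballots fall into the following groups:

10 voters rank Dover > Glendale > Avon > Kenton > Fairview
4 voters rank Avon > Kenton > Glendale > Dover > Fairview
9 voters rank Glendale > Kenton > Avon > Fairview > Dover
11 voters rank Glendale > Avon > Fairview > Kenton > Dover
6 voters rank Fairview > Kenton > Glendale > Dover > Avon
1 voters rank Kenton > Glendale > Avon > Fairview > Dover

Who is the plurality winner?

First-place vote totals:
  Glendale: 20
  Fairview: 6
  Avon: 4
  Dover: 10
  Kenton: 1
Glendale has the most first-place votes.

Glendale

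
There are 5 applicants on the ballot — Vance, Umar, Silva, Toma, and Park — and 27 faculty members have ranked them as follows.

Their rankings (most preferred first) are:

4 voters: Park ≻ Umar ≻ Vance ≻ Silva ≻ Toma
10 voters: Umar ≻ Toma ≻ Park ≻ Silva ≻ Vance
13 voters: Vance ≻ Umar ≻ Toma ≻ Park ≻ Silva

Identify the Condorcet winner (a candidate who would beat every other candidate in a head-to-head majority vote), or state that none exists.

Head-to-head results (27 voters total):
Vance vs Umar: Umar wins 14–13.
Vance vs Silva: Vance wins 17–10.
Vance vs Toma: Vance wins 17–10.
Vance vs Park: Park wins 14–13.
Umar vs Silva: Umar wins 27–0.
Umar vs Toma: Umar wins 27–0.
Umar vs Park: Umar wins 23–4.
Silva vs Toma: Toma wins 23–4.
Silva vs Park: Park wins 27–0.
Toma vs Park: Toma wins 23–4.
Umar beats each rival — Vance (14–13), Silva (27–0), Toma (27–0), Park (23–4) — so Umar is the Condorcet winner.

Umar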